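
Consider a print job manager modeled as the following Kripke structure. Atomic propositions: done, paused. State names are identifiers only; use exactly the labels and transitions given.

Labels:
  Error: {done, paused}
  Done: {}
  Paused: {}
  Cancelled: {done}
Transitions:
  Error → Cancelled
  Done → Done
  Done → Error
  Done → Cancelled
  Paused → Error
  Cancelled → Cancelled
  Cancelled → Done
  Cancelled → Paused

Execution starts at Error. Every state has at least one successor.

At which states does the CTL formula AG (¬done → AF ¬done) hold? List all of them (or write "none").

States satisfying ¬done → AF ¬done: {Error, Done, Paused, Cancelled}.
States satisfying AG (¬done → AF ¬done): {Error, Done, Paused, Cancelled}.

{Error, Done, Paused, Cancelled}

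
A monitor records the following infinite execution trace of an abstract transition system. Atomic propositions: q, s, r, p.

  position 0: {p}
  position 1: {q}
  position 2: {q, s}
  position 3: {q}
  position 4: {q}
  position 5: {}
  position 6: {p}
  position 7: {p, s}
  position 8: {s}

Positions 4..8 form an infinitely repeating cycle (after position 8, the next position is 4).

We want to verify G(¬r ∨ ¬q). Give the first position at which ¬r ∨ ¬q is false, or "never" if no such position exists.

¬r ∨ ¬q holds at every position 0..8, and those are all the positions the trace ever visits, so the invariant G(¬r ∨ ¬q) is never violated.

never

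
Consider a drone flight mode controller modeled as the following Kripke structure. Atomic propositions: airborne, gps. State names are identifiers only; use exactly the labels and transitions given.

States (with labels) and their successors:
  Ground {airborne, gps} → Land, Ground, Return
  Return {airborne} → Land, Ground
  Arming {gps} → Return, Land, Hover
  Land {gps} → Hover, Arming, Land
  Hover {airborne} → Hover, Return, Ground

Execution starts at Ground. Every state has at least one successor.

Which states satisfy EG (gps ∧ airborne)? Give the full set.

{Ground}

States satisfying gps ∧ airborne: {Ground}.
States satisfying EG (gps ∧ airborne): {Ground}.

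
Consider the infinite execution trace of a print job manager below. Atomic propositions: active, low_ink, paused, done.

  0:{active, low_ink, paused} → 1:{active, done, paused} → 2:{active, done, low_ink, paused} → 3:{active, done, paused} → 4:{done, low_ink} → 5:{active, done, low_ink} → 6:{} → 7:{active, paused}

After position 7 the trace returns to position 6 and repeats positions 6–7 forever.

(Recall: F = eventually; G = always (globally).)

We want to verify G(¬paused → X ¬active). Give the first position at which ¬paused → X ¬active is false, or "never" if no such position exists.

Check ¬paused → X ¬active at each position in order: 0 ✓, 1 ✓, 2 ✓, 3 ✓.
At position 4 the labels are {done, low_ink} and the next position 5 has {active, done, low_ink}, so ¬paused → X ¬active is false there. This is the first violation.

4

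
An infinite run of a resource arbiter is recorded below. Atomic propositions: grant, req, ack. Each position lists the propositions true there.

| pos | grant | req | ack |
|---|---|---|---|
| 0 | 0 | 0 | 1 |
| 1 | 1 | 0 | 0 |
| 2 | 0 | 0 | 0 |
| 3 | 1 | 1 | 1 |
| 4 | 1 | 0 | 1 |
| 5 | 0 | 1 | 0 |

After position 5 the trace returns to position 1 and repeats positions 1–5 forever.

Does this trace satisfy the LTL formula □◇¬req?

◇¬req holds at every position 0..5, and those are all positions ever visited, so □◇¬req holds.

Holds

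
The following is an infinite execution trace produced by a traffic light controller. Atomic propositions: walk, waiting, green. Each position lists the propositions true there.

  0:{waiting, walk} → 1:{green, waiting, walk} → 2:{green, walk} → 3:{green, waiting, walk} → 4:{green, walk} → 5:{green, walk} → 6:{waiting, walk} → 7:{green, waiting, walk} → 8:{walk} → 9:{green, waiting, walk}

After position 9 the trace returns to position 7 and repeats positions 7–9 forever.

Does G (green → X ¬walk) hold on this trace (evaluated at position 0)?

green → X ¬walk must hold at every position from 0 onward. It fails at position 1, so G (green → X ¬walk) is false.
Positions where green holds: 1, 2, 3, 4, 5, 7, 9.
Check X ¬walk at each: 1→fails, 2→fails, 3→fails, 4→fails, 5→fails, 7→fails, 9→fails.

No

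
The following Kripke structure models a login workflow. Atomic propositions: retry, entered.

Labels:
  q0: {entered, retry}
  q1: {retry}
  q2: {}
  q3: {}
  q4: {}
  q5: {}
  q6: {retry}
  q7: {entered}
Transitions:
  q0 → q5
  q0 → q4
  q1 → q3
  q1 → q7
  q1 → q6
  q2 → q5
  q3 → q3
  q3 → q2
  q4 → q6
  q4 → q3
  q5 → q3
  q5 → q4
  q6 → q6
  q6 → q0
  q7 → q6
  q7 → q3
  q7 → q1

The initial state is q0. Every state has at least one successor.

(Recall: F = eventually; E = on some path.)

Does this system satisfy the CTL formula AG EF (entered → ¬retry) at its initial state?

States satisfying EF (entered → ¬retry): {q0, q1, q2, q3, q4, q5, q6, q7}.
States satisfying AG EF (entered → ¬retry): {q0, q1, q2, q3, q4, q5, q6, q7}.
Every state reachable from q0 satisfies EF (entered → ¬retry).
q0 ∈ Sat(AG EF (entered → ¬retry)).

Satisfied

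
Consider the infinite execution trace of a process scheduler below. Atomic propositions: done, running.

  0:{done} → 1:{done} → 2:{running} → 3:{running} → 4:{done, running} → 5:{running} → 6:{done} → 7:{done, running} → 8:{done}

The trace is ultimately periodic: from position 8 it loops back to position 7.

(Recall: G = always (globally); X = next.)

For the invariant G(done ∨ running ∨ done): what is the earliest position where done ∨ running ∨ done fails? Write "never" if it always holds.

never

done ∨ running ∨ done holds at every position 0..8, and those are all the positions the trace ever visits, so the invariant G(done ∨ running ∨ done) is never violated.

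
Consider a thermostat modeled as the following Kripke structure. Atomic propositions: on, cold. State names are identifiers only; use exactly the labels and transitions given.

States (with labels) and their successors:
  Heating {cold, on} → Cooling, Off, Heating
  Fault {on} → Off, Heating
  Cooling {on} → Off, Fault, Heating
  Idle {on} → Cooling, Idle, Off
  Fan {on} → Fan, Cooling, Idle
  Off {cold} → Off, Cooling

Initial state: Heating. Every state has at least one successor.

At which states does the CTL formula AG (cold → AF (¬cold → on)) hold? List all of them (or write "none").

States satisfying cold → AF (¬cold → on): {Heating, Fault, Cooling, Idle, Fan, Off}.
States satisfying AG (cold → AF (¬cold → on)): {Heating, Fault, Cooling, Idle, Fan, Off}.

{Heating, Fault, Cooling, Idle, Fan, Off}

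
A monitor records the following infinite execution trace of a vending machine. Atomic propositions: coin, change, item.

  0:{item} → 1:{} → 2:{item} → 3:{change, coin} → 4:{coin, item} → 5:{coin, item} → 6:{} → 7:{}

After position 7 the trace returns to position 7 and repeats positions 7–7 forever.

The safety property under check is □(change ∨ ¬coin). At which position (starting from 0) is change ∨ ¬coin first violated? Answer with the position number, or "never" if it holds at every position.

Check change ∨ ¬coin at each position in order: 0 ✓, 1 ✓, 2 ✓, 3 ✓.
At position 4 the labels are {coin, item}, so change ∨ ¬coin is false there. This is the first violation.

4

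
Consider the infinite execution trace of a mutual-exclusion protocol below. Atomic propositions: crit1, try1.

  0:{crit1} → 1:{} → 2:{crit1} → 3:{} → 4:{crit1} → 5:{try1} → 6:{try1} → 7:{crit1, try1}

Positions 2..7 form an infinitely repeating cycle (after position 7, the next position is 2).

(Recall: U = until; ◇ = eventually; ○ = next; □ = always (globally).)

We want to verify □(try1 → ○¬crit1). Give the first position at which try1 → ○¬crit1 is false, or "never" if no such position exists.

Check try1 → ○¬crit1 at each position in order: 0 ✓, 1 ✓, 2 ✓, 3 ✓, 4 ✓, 5 ✓.
At position 6 the labels are {try1} and the next position 7 has {crit1, try1}, so try1 → ○¬crit1 is false there. This is the first violation.

6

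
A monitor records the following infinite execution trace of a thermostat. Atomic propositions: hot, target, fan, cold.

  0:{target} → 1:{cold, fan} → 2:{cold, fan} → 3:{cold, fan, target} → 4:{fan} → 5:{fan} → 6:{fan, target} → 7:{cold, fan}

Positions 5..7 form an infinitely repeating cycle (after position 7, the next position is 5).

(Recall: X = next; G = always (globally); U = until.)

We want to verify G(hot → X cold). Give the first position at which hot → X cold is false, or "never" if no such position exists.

hot → X cold holds at every position 0..7, and those are all the positions the trace ever visits, so the invariant G(hot → X cold) is never violated.

never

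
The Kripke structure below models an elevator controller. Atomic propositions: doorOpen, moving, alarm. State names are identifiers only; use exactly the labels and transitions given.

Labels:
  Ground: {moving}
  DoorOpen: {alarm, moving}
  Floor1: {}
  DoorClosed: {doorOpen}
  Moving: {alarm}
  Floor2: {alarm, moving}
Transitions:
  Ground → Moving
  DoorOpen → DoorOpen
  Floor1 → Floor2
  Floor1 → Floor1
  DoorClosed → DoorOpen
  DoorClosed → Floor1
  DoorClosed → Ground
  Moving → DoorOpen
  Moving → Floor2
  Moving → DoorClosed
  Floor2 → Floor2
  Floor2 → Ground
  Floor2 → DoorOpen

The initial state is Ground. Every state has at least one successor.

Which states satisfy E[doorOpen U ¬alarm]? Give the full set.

States satisfying doorOpen: {DoorClosed}.
States satisfying ¬alarm: {Ground, Floor1, DoorClosed}.
States satisfying E[doorOpen U ¬alarm]: {Ground, Floor1, DoorClosed}.

{Ground, Floor1, DoorClosed}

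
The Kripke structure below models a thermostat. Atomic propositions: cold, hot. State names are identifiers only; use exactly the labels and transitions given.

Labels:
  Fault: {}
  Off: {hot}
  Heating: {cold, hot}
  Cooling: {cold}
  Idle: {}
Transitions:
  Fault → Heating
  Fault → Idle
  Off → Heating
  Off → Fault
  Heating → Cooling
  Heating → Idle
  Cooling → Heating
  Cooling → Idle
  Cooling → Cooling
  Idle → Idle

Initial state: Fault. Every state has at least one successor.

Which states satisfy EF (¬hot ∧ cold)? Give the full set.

{Fault, Off, Heating, Cooling}

States satisfying ¬hot ∧ cold: {Cooling}.
States satisfying EF (¬hot ∧ cold): {Fault, Off, Heating, Cooling}.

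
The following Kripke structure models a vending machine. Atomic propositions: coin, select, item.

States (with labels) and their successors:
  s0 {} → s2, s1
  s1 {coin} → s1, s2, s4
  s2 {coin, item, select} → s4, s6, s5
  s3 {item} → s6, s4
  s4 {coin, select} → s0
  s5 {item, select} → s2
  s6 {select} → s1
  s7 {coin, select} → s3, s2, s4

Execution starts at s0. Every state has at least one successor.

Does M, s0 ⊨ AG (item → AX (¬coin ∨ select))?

Satisfied

States satisfying item → AX (¬coin ∨ select): {s0, s1, s2, s3, s4, s5, s6, s7}.
States satisfying AG (item → AX (¬coin ∨ select)): {s0, s1, s2, s3, s4, s5, s6, s7}.
Every state reachable from s0 satisfies item → AX (¬coin ∨ select).
s0 ∈ Sat(AG (item → AX (¬coin ∨ select))).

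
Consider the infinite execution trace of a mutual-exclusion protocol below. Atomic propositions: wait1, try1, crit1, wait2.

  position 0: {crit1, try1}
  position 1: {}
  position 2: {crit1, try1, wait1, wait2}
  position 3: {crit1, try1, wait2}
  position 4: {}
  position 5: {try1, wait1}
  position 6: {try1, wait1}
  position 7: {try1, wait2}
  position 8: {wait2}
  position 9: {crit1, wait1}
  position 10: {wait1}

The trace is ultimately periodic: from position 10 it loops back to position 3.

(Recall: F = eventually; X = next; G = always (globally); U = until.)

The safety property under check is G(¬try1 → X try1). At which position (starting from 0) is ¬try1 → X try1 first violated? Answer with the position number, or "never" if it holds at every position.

8

Check ¬try1 → X try1 at each position in order: 0 ✓, 1 ✓, 2 ✓, 3 ✓, 4 ✓, 5 ✓, 6 ✓, 7 ✓.
At position 8 the labels are {wait2} and the next position 9 has {crit1, wait1}, so ¬try1 → X try1 is false there. This is the first violation.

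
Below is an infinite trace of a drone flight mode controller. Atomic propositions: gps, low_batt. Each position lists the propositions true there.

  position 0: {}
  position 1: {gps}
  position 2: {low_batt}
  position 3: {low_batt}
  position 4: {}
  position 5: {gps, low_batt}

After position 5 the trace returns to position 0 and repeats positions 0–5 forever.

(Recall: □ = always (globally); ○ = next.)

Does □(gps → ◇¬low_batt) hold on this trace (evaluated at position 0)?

Yes

gps → ◇¬low_batt holds at every position 0..5, and those are all positions ever visited, so □(gps → ◇¬low_batt) holds.
Positions where gps holds: 1, 5.
Check ◇¬low_batt at each: 1→ok, 5→ok.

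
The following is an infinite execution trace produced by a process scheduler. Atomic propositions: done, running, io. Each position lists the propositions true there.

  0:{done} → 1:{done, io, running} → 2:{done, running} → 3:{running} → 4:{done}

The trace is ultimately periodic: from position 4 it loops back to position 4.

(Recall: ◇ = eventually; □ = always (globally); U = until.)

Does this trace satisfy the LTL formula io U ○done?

Walking from position 0: ○done first holds at position 0, and io holds at every earlier position along the way, so io U ○done holds.

Yes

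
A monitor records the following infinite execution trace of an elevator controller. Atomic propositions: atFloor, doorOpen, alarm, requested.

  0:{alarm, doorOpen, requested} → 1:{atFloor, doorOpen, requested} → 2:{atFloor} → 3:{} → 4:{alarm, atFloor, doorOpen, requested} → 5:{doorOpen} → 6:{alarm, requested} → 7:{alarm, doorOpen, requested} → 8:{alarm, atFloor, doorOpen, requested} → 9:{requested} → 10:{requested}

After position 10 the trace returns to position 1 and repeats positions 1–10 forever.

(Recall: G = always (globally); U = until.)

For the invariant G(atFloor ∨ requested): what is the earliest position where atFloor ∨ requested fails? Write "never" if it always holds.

Check atFloor ∨ requested at each position in order: 0 ✓, 1 ✓, 2 ✓.
At position 3 the labels are {}, so atFloor ∨ requested is false there. This is the first violation.

3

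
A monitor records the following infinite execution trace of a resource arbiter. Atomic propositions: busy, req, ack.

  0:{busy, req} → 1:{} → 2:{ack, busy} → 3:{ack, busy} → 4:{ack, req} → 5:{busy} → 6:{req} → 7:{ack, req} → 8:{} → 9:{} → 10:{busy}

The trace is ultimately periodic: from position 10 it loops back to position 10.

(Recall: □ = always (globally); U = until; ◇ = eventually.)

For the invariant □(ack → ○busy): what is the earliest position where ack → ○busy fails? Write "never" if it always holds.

3

Check ack → ○busy at each position in order: 0 ✓, 1 ✓, 2 ✓.
At position 3 the labels are {ack, busy} and the next position 4 has {ack, req}, so ack → ○busy is false there. This is the first violation.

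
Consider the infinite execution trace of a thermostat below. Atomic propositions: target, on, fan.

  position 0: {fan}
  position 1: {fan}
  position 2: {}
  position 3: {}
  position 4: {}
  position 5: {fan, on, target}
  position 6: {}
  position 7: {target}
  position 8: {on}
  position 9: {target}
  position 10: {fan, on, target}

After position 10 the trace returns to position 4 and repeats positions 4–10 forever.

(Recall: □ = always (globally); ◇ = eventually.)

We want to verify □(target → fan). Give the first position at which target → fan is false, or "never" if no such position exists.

Check target → fan at each position in order: 0 ✓, 1 ✓, 2 ✓, 3 ✓, 4 ✓, 5 ✓, 6 ✓.
At position 7 the labels are {target}, so target → fan is false there. This is the first violation.

7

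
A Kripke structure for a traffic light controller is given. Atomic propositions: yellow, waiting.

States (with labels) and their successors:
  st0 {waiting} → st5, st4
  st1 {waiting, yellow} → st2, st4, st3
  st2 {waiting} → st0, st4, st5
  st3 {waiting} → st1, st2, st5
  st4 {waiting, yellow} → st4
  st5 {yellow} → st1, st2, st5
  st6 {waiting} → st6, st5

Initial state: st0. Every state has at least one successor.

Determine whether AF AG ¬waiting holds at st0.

States satisfying AG ¬waiting: ∅.
States satisfying AF AG ¬waiting: ∅.
There is a path from st0 along which AG ¬waiting never holds.
st0 ∉ Sat(AF AG ¬waiting).

Does not hold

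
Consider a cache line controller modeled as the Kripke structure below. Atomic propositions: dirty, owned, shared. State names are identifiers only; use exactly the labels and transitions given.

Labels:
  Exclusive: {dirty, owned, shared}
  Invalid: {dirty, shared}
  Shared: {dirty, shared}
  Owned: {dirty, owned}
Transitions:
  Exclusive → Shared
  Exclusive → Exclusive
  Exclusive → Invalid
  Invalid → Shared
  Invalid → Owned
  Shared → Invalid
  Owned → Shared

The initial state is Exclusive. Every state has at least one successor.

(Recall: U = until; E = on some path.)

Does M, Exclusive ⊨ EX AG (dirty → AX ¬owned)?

Does not hold

States satisfying AG (dirty → AX ¬owned): ∅.
States satisfying EX AG (dirty → AX ¬owned): ∅.
No suitable path/successor from Exclusive witnesses the formula.
Exclusive ∉ Sat(EX AG (dirty → AX ¬owned)).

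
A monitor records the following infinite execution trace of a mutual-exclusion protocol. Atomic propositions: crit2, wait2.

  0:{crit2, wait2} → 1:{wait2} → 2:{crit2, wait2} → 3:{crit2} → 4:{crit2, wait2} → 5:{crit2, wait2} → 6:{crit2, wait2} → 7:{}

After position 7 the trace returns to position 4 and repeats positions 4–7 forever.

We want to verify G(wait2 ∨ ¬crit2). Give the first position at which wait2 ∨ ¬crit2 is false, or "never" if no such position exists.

Check wait2 ∨ ¬crit2 at each position in order: 0 ✓, 1 ✓, 2 ✓.
At position 3 the labels are {crit2}, so wait2 ∨ ¬crit2 is false there. This is the first violation.

3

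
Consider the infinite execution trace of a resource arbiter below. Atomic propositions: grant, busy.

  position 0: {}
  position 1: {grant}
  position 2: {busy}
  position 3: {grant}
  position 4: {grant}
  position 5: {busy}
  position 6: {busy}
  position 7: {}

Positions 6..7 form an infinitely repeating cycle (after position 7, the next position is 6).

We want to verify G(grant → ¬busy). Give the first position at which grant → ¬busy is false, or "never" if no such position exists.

grant → ¬busy holds at every position 0..7, and those are all the positions the trace ever visits, so the invariant G(grant → ¬busy) is never violated.

never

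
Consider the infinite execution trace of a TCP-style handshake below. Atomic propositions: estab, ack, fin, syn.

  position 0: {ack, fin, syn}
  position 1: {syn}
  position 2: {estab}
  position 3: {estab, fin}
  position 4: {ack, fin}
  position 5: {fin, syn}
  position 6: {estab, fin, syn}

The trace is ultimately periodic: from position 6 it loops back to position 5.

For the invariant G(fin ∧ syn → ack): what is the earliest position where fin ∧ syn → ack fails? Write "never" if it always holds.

5

Check fin ∧ syn → ack at each position in order: 0 ✓, 1 ✓, 2 ✓, 3 ✓, 4 ✓.
At position 5 the labels are {fin, syn}, so fin ∧ syn → ack is false there. This is the first violation.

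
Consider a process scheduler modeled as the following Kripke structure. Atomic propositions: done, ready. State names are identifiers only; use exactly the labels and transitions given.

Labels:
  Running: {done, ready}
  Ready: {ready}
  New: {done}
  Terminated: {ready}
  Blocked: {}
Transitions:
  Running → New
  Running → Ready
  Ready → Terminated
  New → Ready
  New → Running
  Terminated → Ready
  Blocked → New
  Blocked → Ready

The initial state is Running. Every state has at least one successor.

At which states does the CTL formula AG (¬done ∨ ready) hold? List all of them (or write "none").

States satisfying ¬done ∨ ready: {Running, Ready, Terminated, Blocked}.
States satisfying AG (¬done ∨ ready): {Ready, Terminated}.

{Ready, Terminated}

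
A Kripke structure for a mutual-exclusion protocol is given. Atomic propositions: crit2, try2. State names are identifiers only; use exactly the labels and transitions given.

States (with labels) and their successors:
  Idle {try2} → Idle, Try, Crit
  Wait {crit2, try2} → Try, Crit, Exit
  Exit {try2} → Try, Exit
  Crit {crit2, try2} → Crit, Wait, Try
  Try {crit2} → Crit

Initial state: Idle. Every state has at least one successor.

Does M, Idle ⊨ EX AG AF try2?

States satisfying AG AF try2: {Idle, Wait, Exit, Crit, Try}.
States satisfying EX AG AF try2: {Idle, Wait, Exit, Crit, Try}.
Idle ∈ Sat(EX AG AF try2).

Yes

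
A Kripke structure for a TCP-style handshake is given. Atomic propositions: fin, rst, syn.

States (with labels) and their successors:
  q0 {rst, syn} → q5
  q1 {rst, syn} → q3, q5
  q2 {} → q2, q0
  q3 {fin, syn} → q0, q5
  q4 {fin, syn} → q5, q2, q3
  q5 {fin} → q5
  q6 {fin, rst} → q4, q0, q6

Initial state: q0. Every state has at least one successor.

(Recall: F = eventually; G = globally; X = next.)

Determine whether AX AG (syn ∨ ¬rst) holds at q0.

Holds

States satisfying AG (syn ∨ ¬rst): {q0, q1, q2, q3, q4, q5}.
States satisfying AX AG (syn ∨ ¬rst): {q0, q1, q2, q3, q4, q5}.
q0 ∈ Sat(AX AG (syn ∨ ¬rst)).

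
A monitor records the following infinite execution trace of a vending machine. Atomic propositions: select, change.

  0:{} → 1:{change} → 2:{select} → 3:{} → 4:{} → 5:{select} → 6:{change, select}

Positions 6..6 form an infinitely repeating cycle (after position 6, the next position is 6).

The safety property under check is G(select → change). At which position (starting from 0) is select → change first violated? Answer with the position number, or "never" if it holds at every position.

Check select → change at each position in order: 0 ✓, 1 ✓.
At position 2 the labels are {select}, so select → change is false there. This is the first violation.

2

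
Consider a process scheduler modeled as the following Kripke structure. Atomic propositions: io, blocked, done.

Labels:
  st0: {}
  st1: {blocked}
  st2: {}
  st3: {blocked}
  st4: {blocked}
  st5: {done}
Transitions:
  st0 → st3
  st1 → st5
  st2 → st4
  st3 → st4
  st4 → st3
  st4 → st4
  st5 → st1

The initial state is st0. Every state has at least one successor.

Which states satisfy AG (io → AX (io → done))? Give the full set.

States satisfying io → AX (io → done): {st0, st1, st2, st3, st4, st5}.
States satisfying AG (io → AX (io → done)): {st0, st1, st2, st3, st4, st5}.

{st0, st1, st2, st3, st4, st5}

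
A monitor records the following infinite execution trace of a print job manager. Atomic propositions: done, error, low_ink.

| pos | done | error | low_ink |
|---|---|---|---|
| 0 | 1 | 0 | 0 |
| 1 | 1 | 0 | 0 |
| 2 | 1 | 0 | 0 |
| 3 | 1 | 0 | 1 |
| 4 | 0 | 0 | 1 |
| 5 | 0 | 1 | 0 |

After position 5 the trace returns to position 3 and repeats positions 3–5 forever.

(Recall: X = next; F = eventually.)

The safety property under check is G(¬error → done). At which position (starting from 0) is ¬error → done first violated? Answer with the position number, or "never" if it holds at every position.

4

Check ¬error → done at each position in order: 0 ✓, 1 ✓, 2 ✓, 3 ✓.
At position 4 the labels are {low_ink}, so ¬error → done is false there. This is the first violation.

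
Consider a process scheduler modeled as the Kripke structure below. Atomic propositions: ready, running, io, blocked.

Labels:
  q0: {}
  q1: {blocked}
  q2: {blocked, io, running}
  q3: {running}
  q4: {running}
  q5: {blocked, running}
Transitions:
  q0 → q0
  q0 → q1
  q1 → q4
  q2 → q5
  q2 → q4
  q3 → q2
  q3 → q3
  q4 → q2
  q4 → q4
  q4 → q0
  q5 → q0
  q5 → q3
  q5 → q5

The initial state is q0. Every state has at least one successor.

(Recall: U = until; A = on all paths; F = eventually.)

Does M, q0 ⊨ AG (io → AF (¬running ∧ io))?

States satisfying io → AF (¬running ∧ io): {q0, q1, q3, q4, q5}.
States satisfying AG (io → AF (¬running ∧ io)): ∅.
q2 is reachable from q0 and violates io → AF (¬running ∧ io), so AG fails at q0.
q0 ∉ Sat(AG (io → AF (¬running ∧ io))).

No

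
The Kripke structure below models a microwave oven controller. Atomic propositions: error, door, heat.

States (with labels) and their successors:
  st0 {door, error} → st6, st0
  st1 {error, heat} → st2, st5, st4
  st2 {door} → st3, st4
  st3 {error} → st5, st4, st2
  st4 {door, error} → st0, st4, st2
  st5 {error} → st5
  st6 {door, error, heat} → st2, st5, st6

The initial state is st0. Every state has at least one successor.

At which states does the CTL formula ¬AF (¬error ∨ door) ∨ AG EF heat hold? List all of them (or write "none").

States satisfying ¬error ∨ door: {st0, st2, st4, st6}.
States satisfying AF (¬error ∨ door): {st0, st2, st4, st6}.
States satisfying ¬AF (¬error ∨ door): {st1, st3, st5}.
States satisfying EF heat: {st0, st1, st2, st3, st4, st6}.
States satisfying AG EF heat: ∅.
States satisfying ¬AF (¬error ∨ door) ∨ AG EF heat: {st1, st3, st5}.

{st1, st3, st5}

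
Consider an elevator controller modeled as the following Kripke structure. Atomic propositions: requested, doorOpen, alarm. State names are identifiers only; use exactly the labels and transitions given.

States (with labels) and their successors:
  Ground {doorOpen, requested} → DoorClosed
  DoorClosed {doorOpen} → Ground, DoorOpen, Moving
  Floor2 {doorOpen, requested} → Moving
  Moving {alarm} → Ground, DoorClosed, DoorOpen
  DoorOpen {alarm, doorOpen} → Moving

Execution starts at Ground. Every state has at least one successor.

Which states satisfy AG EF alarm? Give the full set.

{Ground, DoorClosed, Floor2, Moving, DoorOpen}

States satisfying EF alarm: {Ground, DoorClosed, Floor2, Moving, DoorOpen}.
States satisfying AG EF alarm: {Ground, DoorClosed, Floor2, Moving, DoorOpen}.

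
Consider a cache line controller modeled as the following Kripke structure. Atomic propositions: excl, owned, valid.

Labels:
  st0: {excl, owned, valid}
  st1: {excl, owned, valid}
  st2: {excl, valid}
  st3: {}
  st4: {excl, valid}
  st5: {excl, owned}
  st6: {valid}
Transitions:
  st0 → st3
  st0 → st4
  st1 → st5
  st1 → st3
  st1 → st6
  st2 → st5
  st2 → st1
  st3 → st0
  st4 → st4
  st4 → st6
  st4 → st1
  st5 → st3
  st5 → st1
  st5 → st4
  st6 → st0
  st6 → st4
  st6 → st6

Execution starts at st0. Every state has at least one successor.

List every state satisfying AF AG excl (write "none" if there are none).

States satisfying AG excl: ∅.
States satisfying AF AG excl: ∅.

none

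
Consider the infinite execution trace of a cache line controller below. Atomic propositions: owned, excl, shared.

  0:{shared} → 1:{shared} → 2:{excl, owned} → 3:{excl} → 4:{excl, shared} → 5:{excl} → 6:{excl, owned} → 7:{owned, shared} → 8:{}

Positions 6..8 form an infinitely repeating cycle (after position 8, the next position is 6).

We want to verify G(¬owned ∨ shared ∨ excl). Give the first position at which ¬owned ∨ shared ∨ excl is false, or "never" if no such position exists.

¬owned ∨ shared ∨ excl holds at every position 0..8, and those are all the positions the trace ever visits, so the invariant G(¬owned ∨ shared ∨ excl) is never violated.

never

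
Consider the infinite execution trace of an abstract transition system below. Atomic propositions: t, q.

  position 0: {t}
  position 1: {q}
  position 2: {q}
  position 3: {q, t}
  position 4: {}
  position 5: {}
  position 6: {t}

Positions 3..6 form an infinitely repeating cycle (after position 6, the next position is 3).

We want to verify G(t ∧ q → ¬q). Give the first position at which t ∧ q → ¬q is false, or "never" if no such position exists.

3

Check t ∧ q → ¬q at each position in order: 0 ✓, 1 ✓, 2 ✓.
At position 3 the labels are {q, t}, so t ∧ q → ¬q is false there. This is the first violation.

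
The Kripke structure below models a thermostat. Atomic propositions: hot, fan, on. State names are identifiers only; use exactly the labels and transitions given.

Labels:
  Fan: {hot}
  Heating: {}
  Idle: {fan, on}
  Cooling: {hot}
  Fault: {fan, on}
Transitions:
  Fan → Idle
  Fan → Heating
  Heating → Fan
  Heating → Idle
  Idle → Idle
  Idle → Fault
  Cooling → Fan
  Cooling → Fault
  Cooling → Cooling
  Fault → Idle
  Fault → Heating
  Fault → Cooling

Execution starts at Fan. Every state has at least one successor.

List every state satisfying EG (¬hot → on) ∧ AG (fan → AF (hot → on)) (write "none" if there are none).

States satisfying ¬hot → on: {Fan, Idle, Cooling, Fault}.
States satisfying EG (¬hot → on): {Fan, Idle, Cooling, Fault}.
States satisfying fan → AF (hot → on): {Fan, Heating, Idle, Cooling, Fault}.
States satisfying AG (fan → AF (hot → on)): {Fan, Heating, Idle, Cooling, Fault}.
States satisfying EG (¬hot → on) ∧ AG (fan → AF (hot → on)): {Fan, Idle, Cooling, Fault}.

{Fan, Idle, Cooling, Fault}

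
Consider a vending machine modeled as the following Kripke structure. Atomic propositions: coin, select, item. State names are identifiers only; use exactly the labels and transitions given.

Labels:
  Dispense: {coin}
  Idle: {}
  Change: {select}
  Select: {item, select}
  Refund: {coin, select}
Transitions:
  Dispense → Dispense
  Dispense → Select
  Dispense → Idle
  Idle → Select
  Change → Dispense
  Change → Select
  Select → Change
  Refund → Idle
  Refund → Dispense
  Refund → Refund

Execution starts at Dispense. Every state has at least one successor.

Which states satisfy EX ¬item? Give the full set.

States satisfying ¬item: {Dispense, Idle, Change, Refund}.
States satisfying EX ¬item: {Dispense, Change, Select, Refund}.

{Dispense, Change, Select, Refund}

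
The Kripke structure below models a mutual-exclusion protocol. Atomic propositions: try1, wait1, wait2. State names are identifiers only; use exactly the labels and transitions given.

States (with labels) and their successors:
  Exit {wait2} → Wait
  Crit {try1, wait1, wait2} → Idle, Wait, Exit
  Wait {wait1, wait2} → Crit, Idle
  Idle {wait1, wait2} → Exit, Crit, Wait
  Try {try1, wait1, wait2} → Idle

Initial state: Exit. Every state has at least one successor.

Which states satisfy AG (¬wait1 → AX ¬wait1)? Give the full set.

none

States satisfying ¬wait1 → AX ¬wait1: {Crit, Wait, Idle, Try}.
States satisfying AG (¬wait1 → AX ¬wait1): ∅.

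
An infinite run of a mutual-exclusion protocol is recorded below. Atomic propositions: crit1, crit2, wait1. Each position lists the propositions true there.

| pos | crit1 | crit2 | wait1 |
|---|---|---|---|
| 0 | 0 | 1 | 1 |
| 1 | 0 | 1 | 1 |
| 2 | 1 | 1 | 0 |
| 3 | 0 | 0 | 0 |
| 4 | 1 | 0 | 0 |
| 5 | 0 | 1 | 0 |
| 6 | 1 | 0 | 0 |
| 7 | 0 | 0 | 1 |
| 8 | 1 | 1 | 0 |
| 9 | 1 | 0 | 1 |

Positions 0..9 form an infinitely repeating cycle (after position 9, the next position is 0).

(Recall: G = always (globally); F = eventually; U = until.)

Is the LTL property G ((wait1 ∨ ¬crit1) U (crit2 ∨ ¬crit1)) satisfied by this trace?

(wait1 ∨ ¬crit1) U (crit2 ∨ ¬crit1) must hold at every position from 0 onward. It fails at position 4, so G ((wait1 ∨ ¬crit1) U (crit2 ∨ ¬crit1)) is false.

Violated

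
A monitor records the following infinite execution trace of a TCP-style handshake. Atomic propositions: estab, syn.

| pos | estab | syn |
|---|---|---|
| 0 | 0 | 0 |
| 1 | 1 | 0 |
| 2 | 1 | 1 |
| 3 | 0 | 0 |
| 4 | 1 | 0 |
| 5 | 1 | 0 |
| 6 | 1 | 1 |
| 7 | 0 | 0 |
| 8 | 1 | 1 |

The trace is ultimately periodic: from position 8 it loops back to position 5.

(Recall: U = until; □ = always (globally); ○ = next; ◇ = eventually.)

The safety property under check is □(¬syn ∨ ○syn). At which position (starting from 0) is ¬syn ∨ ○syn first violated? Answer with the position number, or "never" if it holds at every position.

2

Check ¬syn ∨ ○syn at each position in order: 0 ✓, 1 ✓.
At position 2 the labels are {estab, syn} and the next position 3 has {}, so ¬syn ∨ ○syn is false there. This is the first violation.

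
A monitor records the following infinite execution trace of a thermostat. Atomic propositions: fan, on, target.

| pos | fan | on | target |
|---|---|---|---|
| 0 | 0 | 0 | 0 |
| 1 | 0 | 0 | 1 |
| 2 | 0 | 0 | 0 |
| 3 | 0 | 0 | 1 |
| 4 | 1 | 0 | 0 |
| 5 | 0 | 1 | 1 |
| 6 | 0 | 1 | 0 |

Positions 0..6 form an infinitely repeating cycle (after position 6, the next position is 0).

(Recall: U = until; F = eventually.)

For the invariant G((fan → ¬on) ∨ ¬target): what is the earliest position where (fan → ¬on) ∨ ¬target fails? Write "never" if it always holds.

(fan → ¬on) ∨ ¬target holds at every position 0..6, and those are all the positions the trace ever visits, so the invariant G((fan → ¬on) ∨ ¬target) is never violated.

never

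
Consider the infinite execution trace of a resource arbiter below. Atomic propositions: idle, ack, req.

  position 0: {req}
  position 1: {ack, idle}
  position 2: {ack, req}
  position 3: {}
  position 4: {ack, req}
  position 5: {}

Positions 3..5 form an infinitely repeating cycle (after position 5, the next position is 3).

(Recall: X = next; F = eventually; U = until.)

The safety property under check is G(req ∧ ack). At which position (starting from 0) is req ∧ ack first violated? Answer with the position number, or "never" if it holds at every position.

At position 0 the labels are {req}, so req ∧ ack is false there. This is the first violation.

0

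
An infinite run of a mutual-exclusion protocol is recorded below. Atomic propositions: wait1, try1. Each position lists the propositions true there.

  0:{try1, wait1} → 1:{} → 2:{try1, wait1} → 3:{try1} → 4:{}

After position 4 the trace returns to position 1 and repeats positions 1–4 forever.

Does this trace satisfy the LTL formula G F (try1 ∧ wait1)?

Satisfied

F (try1 ∧ wait1) holds at every position 0..4, and those are all positions ever visited, so G F (try1 ∧ wait1) holds.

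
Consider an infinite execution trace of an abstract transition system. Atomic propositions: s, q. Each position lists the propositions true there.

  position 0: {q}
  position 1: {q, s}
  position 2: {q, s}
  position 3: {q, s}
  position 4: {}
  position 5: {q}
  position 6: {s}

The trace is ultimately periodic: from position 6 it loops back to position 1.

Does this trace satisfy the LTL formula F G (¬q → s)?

G (¬q → s) is false at every position 0..6, so it never becomes true and F G (¬q → s) fails.

Does not hold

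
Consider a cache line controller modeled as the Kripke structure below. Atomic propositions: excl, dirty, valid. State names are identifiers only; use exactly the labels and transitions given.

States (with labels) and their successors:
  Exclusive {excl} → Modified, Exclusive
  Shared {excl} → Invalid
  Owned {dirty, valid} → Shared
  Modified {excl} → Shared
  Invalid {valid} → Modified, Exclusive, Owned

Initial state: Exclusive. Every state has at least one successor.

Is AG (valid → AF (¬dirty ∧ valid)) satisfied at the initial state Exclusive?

States satisfying valid → AF (¬dirty ∧ valid): {Exclusive, Shared, Owned, Modified, Invalid}.
States satisfying AG (valid → AF (¬dirty ∧ valid)): {Exclusive, Shared, Owned, Modified, Invalid}.
Every state reachable from Exclusive satisfies valid → AF (¬dirty ∧ valid).
Exclusive ∈ Sat(AG (valid → AF (¬dirty ∧ valid))).

Holds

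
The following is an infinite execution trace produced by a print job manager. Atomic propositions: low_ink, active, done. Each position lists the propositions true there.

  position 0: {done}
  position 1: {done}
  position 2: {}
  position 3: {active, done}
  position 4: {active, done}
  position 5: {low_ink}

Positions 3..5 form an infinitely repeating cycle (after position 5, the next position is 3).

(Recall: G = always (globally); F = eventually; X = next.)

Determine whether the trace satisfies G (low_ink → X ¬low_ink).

Holds

low_ink → X ¬low_ink holds at every position 0..5, and those are all positions ever visited, so G (low_ink → X ¬low_ink) holds.
Positions where low_ink holds: 5.
Check X ¬low_ink at each: 5→ok.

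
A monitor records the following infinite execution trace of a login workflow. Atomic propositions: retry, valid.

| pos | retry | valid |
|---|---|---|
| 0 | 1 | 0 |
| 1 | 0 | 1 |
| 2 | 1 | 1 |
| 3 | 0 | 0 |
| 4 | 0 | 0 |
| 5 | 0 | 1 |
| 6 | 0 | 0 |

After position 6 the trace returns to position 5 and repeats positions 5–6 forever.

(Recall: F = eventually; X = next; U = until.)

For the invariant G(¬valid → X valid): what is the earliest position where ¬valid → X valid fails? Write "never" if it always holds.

3

Check ¬valid → X valid at each position in order: 0 ✓, 1 ✓, 2 ✓.
At position 3 the labels are {} and the next position 4 has {}, so ¬valid → X valid is false there. This is the first violation.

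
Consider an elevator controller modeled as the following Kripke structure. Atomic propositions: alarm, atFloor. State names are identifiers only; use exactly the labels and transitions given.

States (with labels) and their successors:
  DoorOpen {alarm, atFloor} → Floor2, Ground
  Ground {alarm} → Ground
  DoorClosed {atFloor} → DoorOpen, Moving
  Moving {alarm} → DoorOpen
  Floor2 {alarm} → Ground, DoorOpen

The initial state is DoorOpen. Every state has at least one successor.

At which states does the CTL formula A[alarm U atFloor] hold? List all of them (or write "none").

{DoorOpen, DoorClosed, Moving}

States satisfying alarm: {DoorOpen, Ground, Moving, Floor2}.
States satisfying atFloor: {DoorOpen, DoorClosed}.
States satisfying A[alarm U atFloor]: {DoorOpen, DoorClosed, Moving}.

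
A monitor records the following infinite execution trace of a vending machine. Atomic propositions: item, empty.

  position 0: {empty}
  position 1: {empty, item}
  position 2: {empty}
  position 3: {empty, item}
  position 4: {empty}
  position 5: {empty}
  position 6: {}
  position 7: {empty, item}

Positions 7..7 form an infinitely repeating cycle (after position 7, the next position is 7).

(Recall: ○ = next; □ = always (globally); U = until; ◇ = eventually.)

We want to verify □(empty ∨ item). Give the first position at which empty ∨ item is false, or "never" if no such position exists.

6

Check empty ∨ item at each position in order: 0 ✓, 1 ✓, 2 ✓, 3 ✓, 4 ✓, 5 ✓.
At position 6 the labels are {}, so empty ∨ item is false there. This is the first violation.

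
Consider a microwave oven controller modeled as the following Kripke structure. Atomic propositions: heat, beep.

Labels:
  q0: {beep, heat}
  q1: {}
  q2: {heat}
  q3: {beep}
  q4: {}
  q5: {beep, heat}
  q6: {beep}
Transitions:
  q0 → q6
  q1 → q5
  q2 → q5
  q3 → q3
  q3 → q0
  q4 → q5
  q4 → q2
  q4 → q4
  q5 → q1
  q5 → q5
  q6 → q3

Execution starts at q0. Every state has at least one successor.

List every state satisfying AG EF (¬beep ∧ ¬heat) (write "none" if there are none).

{q1, q2, q4, q5}

States satisfying EF (¬beep ∧ ¬heat): {q1, q2, q4, q5}.
States satisfying AG EF (¬beep ∧ ¬heat): {q1, q2, q4, q5}.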